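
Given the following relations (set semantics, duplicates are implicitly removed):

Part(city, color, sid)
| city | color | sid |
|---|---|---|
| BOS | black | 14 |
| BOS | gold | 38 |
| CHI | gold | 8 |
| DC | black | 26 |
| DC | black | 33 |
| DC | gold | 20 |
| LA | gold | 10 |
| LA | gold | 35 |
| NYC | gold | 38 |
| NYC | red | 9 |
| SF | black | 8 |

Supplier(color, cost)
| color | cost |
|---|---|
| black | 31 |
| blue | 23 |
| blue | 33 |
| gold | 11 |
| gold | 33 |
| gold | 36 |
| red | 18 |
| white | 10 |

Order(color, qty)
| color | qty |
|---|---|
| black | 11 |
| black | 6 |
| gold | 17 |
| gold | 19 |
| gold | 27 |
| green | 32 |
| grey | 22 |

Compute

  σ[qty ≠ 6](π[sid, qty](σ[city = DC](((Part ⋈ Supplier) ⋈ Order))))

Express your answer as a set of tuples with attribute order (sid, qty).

{(20, 17), (20, 19), (20, 27), (26, 11), (33, 11)}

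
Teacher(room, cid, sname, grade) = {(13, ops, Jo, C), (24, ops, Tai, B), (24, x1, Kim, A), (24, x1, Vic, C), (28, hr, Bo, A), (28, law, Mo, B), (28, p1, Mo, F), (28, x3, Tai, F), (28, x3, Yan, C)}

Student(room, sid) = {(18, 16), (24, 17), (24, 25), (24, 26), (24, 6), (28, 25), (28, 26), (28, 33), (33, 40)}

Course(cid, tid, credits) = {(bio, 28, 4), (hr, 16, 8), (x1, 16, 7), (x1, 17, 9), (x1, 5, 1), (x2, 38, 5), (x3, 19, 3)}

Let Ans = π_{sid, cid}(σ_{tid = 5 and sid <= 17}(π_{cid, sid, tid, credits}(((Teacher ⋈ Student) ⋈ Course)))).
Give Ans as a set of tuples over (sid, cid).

Teacher ⋈ Student (natural join on room): {(24, ops, Tai, B, 17), (24, ops, Tai, B, 25), (24, ops, Tai, B, 26), (24, ops, Tai, B, 6), (24, x1, Kim, A, 17), (24, x1, Kim, A, 25), (24, x1, Kim, A, 26), (24, x1, Kim, A, 6), (24, x1, Vic, C, 17), (24, x1, Vic, C, 25), (24, x1, Vic, C, 26), (24, x1, Vic, C, 6), (28, hr, Bo, A, 25), (28, hr, Bo, A, 26), (28, hr, Bo, A, 33), (28, law, Mo, B, 25), (28, law, Mo, B, 26), (28, law, Mo, B, 33), (28, p1, Mo, F, 25), (28, p1, Mo, F, 26), (28, p1, Mo, F, 33), (28, x3, Tai, F, 25), (28, x3, Tai, F, 26), (28, x3, Tai, F, 33), (28, x3, Yan, C, 25), (28, x3, Yan, C, 26), (28, x3, Yan, C, 33)}
(Teacher ⋈ Student) ⋈ Course (natural join on cid): {(24, x1, Kim, A, 17, 16, 7), (24, x1, Kim, A, 17, 17, 9), (24, x1, Kim, A, 17, 5, 1), (24, x1, Kim, A, 25, 16, 7), (24, x1, Kim, A, 25, 17, 9), (24, x1, Kim, A, 25, 5, 1), (24, x1, Kim, A, 26, 16, 7), (24, x1, Kim, A, 26, 17, 9), (24, x1, Kim, A, 26, 5, 1), (24, x1, Kim, A, 6, 16, 7), (24, x1, Kim, A, 6, 17, 9), (24, x1, Kim, A, 6, 5, 1), (24, x1, Vic, C, 17, 16, 7), (24, x1, Vic, C, 17, 17, 9), (24, x1, Vic, C, 17, 5, 1), (24, x1, Vic, C, 25, 16, 7), (24, x1, Vic, C, 25, 17, 9), (24, x1, Vic, C, 25, 5, 1), (24, x1, Vic, C, 26, 16, 7), (24, x1, Vic, C, 26, 17, 9), (24, x1, Vic, C, 26, 5, 1), (24, x1, Vic, C, 6, 16, 7), (24, x1, Vic, C, 6, 17, 9), (24, x1, Vic, C, 6, 5, 1), (28, hr, Bo, A, 25, 16, 8), (28, hr, Bo, A, 26, 16, 8), (28, hr, Bo, A, 33, 16, 8), (28, x3, Tai, F, 25, 19, 3), (28, x3, Tai, F, 26, 19, 3), (28, x3, Tai, F, 33, 19, 3), (28, x3, Yan, C, 25, 19, 3), (28, x3, Yan, C, 26, 19, 3), (28, x3, Yan, C, 33, 19, 3)}
π[cid, sid, tid, credits]: project onto (cid, sid, tid, credits) (15 duplicate(s) eliminated) → {(hr, 25, 16, 8), (hr, 26, 16, 8), (hr, 33, 16, 8), (x1, 17, 16, 7), (x1, 17, 17, 9), (x1, 17, 5, 1), (x1, 25, 16, 7), (x1, 25, 17, 9), (x1, 25, 5, 1), (x1, 26, 16, 7), (x1, 26, 17, 9), (x1, 26, 5, 1), (x1, 6, 16, 7), (x1, 6, 17, 9), (x1, 6, 5, 1), (x3, 25, 19, 3), (x3, 26, 19, 3), (x3, 33, 19, 3)}
σ[tid = 5 and sid <= 17]: keep tuples satisfying tid = 5 and sid <= 17 → {(x1, 17, 5, 1), (x1, 6, 5, 1)}
π[sid, cid]: project onto (sid, cid) → {(17, x1), (6, x1)}

{(17, x1), (6, x1)}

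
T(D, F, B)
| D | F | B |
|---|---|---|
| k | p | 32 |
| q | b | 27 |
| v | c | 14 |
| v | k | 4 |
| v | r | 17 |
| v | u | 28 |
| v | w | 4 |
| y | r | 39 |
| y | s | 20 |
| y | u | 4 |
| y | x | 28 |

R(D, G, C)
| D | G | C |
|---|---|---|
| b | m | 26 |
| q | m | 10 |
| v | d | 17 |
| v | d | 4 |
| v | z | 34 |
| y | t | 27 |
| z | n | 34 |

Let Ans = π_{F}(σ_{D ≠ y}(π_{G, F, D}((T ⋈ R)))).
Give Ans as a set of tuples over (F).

{b, c, k, r, u, w}

T ⋈ R (natural join on D): {(q, b, 27, m, 10), (v, c, 14, d, 17), (v, c, 14, d, 4), (v, c, 14, z, 34), (v, k, 4, d, 17), (v, k, 4, d, 4), (v, k, 4, z, 34), (v, r, 17, d, 17), (v, r, 17, d, 4), (v, r, 17, z, 34), (v, u, 28, d, 17), (v, u, 28, d, 4), (v, u, 28, z, 34), (v, w, 4, d, 17), (v, w, 4, d, 4), (v, w, 4, z, 34), (y, r, 39, t, 27), (y, s, 20, t, 27), (y, u, 4, t, 27), (y, x, 28, t, 27)}
Projecting to G, F, D (5 duplicate(s) eliminated): {(d, c, v), (d, k, v), (d, r, v), (d, u, v), (d, w, v), (m, b, q), (t, r, y), (t, s, y), (t, u, y), (t, x, y), (z, c, v), (z, k, v), (z, r, v), (z, u, v), (z, w, v)}
Apply σ_{D ≠ y}; surviving tuples: {(d, c, v), (d, k, v), (d, r, v), (d, u, v), (d, w, v), (m, b, q), (z, c, v), (z, k, v), (z, r, v), (z, u, v), (z, w, v)}
Projecting to F (5 duplicate(s) eliminated): {b, c, k, r, u, w}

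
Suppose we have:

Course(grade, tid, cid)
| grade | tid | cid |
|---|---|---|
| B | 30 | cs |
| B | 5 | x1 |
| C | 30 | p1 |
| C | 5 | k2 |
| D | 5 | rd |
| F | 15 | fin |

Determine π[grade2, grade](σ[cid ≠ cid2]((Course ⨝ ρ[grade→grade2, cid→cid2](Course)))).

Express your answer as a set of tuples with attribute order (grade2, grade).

{(B, C), (B, D), (C, B), (C, D), (D, B), (D, C)}

ρ[grade→grade2, cid→cid2]: schema becomes (grade2, tid, cid2); tuples unchanged.
Natural join on tid: {(B, 30, cs, B, cs), (B, 30, cs, C, p1), (B, 5, x1, B, x1), (B, 5, x1, C, k2), (B, 5, x1, D, rd), (C, 30, p1, B, cs), (C, 30, p1, C, p1), (C, 5, k2, B, x1), (C, 5, k2, C, k2), (C, 5, k2, D, rd), (D, 5, rd, B, x1), (D, 5, rd, C, k2), (D, 5, rd, D, rd), (F, 15, fin, F, fin)}
Selection cid ≠ cid2: {(B, 30, cs, C, p1), (B, 5, x1, C, k2), (B, 5, x1, D, rd), (C, 30, p1, B, cs), (C, 5, k2, B, x1), (C, 5, k2, D, rd), (D, 5, rd, B, x1), (D, 5, rd, C, k2)}
Keep only column(s) grade2, grade (2 duplicate(s) eliminated): {(B, C), (B, D), (C, B), (C, D), (D, B), (D, C)}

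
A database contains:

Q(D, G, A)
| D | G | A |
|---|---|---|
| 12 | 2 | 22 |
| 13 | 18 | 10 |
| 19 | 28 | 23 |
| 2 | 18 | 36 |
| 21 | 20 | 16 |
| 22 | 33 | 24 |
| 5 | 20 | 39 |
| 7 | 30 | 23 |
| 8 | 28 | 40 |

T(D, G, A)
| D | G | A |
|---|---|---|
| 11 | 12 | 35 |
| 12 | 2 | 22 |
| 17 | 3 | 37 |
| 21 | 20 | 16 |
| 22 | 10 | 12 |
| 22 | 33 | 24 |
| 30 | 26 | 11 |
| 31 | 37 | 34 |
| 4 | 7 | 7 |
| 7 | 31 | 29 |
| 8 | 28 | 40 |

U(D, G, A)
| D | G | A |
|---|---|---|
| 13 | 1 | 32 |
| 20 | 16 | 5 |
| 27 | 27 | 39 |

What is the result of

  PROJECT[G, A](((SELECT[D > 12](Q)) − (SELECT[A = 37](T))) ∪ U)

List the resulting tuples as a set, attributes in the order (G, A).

σ[D > 12]: keep tuples satisfying D > 12 → {(13, 18, 10), (19, 28, 23), (21, 20, 16), (22, 33, 24)}
σ[A = 37]: keep tuples satisfying A = 37 → {(17, 3, 37)}
Difference: {(13, 18, 10), (19, 28, 23), (21, 20, 16), (22, 33, 24)} with {(17, 3, 37)} → {(13, 18, 10), (19, 28, 23), (21, 20, 16), (22, 33, 24)}
Union: {(13, 18, 10), (19, 28, 23), (21, 20, 16), (22, 33, 24)} with {(13, 1, 32), (20, 16, 5), (27, 27, 39)} → {(13, 1, 32), (13, 18, 10), (19, 28, 23), (20, 16, 5), (21, 20, 16), (22, 33, 24), (27, 27, 39)}
π[G, A]: project onto (G, A) → {(1, 32), (16, 5), (18, 10), (20, 16), (27, 39), (28, 23), (33, 24)}

{(1, 32), (16, 5), (18, 10), (20, 16), (27, 39), (28, 23), (33, 24)}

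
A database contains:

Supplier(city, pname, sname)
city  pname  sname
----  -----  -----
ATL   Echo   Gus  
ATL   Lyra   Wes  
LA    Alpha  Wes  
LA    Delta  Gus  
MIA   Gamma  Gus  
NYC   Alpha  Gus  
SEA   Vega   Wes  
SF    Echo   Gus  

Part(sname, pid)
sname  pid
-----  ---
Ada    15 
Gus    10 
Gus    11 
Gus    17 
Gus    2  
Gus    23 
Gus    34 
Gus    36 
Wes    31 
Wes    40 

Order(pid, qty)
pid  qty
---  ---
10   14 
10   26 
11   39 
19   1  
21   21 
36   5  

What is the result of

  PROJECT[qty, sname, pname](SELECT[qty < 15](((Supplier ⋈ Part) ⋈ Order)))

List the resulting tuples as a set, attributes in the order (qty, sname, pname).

{(14, Gus, Alpha), (14, Gus, Delta), (14, Gus, Echo), (14, Gus, Gamma), (5, Gus, Alpha), (5, Gus, Delta), (5, Gus, Echo), (5, Gus, Gamma)}

Supplier ⋈ Part (natural join on sname): {(ATL, Echo, Gus, 10), (ATL, Echo, Gus, 11), (ATL, Echo, Gus, 17), (ATL, Echo, Gus, 2), (ATL, Echo, Gus, 23), (ATL, Echo, Gus, 34), (ATL, Echo, Gus, 36), (ATL, Lyra, Wes, 31), (ATL, Lyra, Wes, 40), (LA, Alpha, Wes, 31), (LA, Alpha, Wes, 40), (LA, Delta, Gus, 10), (LA, Delta, Gus, 11), (LA, Delta, Gus, 17), (LA, Delta, Gus, 2), (LA, Delta, Gus, 23), (LA, Delta, Gus, 34), (LA, Delta, Gus, 36), (MIA, Gamma, Gus, 10), (MIA, Gamma, Gus, 11), (MIA, Gamma, Gus, 17), (MIA, Gamma, Gus, 2), (MIA, Gamma, Gus, 23), (MIA, Gamma, Gus, 34), (MIA, Gamma, Gus, 36), (NYC, Alpha, Gus, 10), (NYC, Alpha, Gus, 11), (NYC, Alpha, Gus, 17), (NYC, Alpha, Gus, 2), (NYC, Alpha, Gus, 23), (NYC, Alpha, Gus, 34), (NYC, Alpha, Gus, 36), (SEA, Vega, Wes, 31), (SEA, Vega, Wes, 40), (SF, Echo, Gus, 10), (SF, Echo, Gus, 11), (SF, Echo, Gus, 17), (SF, Echo, Gus, 2), (SF, Echo, Gus, 23), (SF, Echo, Gus, 34), (SF, Echo, Gus, 36)}
(Supplier ⋈ Part) ⋈ Order (natural join on pid): {(ATL, Echo, Gus, 10, 14), (ATL, Echo, Gus, 10, 26), (ATL, Echo, Gus, 11, 39), (ATL, Echo, Gus, 36, 5), (LA, Delta, Gus, 10, 14), (LA, Delta, Gus, 10, 26), (LA, Delta, Gus, 11, 39), (LA, Delta, Gus, 36, 5), (MIA, Gamma, Gus, 10, 14), (MIA, Gamma, Gus, 10, 26), (MIA, Gamma, Gus, 11, 39), (MIA, Gamma, Gus, 36, 5), (NYC, Alpha, Gus, 10, 14), (NYC, Alpha, Gus, 10, 26), (NYC, Alpha, Gus, 11, 39), (NYC, Alpha, Gus, 36, 5), (SF, Echo, Gus, 10, 14), (SF, Echo, Gus, 10, 26), (SF, Echo, Gus, 11, 39), (SF, Echo, Gus, 36, 5)}
Selection qty < 15: {(ATL, Echo, Gus, 10, 14), (ATL, Echo, Gus, 36, 5), (LA, Delta, Gus, 10, 14), (LA, Delta, Gus, 36, 5), (MIA, Gamma, Gus, 10, 14), (MIA, Gamma, Gus, 36, 5), (NYC, Alpha, Gus, 10, 14), (NYC, Alpha, Gus, 36, 5), (SF, Echo, Gus, 10, 14), (SF, Echo, Gus, 36, 5)}
Projecting to qty, sname, pname (2 duplicate(s) eliminated): {(14, Gus, Alpha), (14, Gus, Delta), (14, Gus, Echo), (14, Gus, Gamma), (5, Gus, Alpha), (5, Gus, Delta), (5, Gus, Echo), (5, Gus, Gamma)}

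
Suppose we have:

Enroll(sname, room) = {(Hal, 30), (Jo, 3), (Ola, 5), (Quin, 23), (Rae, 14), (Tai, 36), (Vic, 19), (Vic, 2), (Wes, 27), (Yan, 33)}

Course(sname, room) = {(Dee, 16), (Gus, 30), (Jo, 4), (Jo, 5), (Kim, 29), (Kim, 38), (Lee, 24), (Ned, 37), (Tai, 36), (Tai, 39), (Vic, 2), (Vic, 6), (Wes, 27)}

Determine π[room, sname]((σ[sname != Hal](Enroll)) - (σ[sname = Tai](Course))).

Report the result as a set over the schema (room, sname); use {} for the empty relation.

Apply σ_{sname != Hal}; surviving tuples: {(Jo, 3), (Ola, 5), (Quin, 23), (Rae, 14), (Tai, 36), (Vic, 19), (Vic, 2), (Wes, 27), (Yan, 33)}
Apply σ_{sname = Tai}; surviving tuples: {(Tai, 36), (Tai, 39)}
Difference: {(Jo, 3), (Ola, 5), (Quin, 23), (Rae, 14), (Tai, 36), (Vic, 19), (Vic, 2), (Wes, 27), (Yan, 33)} with {(Tai, 36), (Tai, 39)} → {(Jo, 3), (Ola, 5), (Quin, 23), (Rae, 14), (Vic, 19), (Vic, 2), (Wes, 27), (Yan, 33)}
π_{room, sname} gives {(14, Rae), (19, Vic), (2, Vic), (23, Quin), (27, Wes), (3, Jo), (33, Yan), (5, Ola)}.

{(14, Rae), (19, Vic), (2, Vic), (23, Quin), (27, Wes), (3, Jo), (33, Yan), (5, Ola)}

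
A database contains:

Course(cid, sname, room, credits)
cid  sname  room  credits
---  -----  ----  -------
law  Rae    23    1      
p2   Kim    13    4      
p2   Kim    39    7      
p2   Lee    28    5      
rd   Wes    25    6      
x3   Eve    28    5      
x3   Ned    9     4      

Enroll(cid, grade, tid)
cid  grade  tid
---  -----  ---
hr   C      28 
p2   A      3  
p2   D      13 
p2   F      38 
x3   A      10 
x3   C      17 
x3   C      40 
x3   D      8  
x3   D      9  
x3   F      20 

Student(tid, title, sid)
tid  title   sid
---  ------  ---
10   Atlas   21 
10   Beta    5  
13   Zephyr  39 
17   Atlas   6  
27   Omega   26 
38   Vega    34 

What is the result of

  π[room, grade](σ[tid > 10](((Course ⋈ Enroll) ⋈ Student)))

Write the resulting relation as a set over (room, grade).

Course ⋈ Enroll (natural join on cid): {(p2, Kim, 13, 4, A, 3), (p2, Kim, 13, 4, D, 13), (p2, Kim, 13, 4, F, 38), (p2, Kim, 39, 7, A, 3), (p2, Kim, 39, 7, D, 13), (p2, Kim, 39, 7, F, 38), (p2, Lee, 28, 5, A, 3), (p2, Lee, 28, 5, D, 13), (p2, Lee, 28, 5, F, 38), (x3, Eve, 28, 5, A, 10), (x3, Eve, 28, 5, C, 17), (x3, Eve, 28, 5, C, 40), (x3, Eve, 28, 5, D, 8), (x3, Eve, 28, 5, D, 9), (x3, Eve, 28, 5, F, 20), (x3, Ned, 9, 4, A, 10), (x3, Ned, 9, 4, C, 17), (x3, Ned, 9, 4, C, 40), (x3, Ned, 9, 4, D, 8), (x3, Ned, 9, 4, D, 9), (x3, Ned, 9, 4, F, 20)}
(Course ⋈ Enroll) ⋈ Student (natural join on tid): {(p2, Kim, 13, 4, D, 13, Zephyr, 39), (p2, Kim, 13, 4, F, 38, Vega, 34), (p2, Kim, 39, 7, D, 13, Zephyr, 39), (p2, Kim, 39, 7, F, 38, Vega, 34), (p2, Lee, 28, 5, D, 13, Zephyr, 39), (p2, Lee, 28, 5, F, 38, Vega, 34), (x3, Eve, 28, 5, A, 10, Atlas, 21), (x3, Eve, 28, 5, A, 10, Beta, 5), (x3, Eve, 28, 5, C, 17, Atlas, 6), (x3, Ned, 9, 4, A, 10, Atlas, 21), (x3, Ned, 9, 4, A, 10, Beta, 5), (x3, Ned, 9, 4, C, 17, Atlas, 6)}
Filtering on tid > 10 leaves {(p2, Kim, 13, 4, D, 13, Zephyr, 39), (p2, Kim, 13, 4, F, 38, Vega, 34), (p2, Kim, 39, 7, D, 13, Zephyr, 39), (p2, Kim, 39, 7, F, 38, Vega, 34), (p2, Lee, 28, 5, D, 13, Zephyr, 39), (p2, Lee, 28, 5, F, 38, Vega, 34), (x3, Eve, 28, 5, C, 17, Atlas, 6), (x3, Ned, 9, 4, C, 17, Atlas, 6)}.
Projecting to room, grade: {(13, D), (13, F), (28, C), (28, D), (28, F), (39, D), (39, F), (9, C)}

{(13, D), (13, F), (28, C), (28, D), (28, F), (39, D), (39, F), (9, C)}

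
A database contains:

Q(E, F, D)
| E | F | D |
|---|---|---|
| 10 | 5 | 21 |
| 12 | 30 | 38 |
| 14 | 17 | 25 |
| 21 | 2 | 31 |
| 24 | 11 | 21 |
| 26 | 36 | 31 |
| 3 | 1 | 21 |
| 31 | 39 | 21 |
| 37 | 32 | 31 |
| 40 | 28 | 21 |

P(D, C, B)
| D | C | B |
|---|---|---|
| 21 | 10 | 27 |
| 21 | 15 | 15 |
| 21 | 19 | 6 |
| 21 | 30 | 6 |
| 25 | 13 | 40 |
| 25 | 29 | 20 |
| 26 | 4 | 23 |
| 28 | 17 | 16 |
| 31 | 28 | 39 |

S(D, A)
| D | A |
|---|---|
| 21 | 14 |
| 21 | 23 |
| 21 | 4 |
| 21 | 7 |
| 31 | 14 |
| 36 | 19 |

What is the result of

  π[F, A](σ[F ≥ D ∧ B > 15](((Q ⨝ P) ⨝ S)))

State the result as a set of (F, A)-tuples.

Q ⋈ P (natural join on D): {(10, 5, 21, 10, 27), (10, 5, 21, 15, 15), (10, 5, 21, 19, 6), (10, 5, 21, 30, 6), (14, 17, 25, 13, 40), (14, 17, 25, 29, 20), (21, 2, 31, 28, 39), (24, 11, 21, 10, 27), (24, 11, 21, 15, 15), (24, 11, 21, 19, 6), (24, 11, 21, 30, 6), (26, 36, 31, 28, 39), (3, 1, 21, 10, 27), (3, 1, 21, 15, 15), (3, 1, 21, 19, 6), (3, 1, 21, 30, 6), (31, 39, 21, 10, 27), (31, 39, 21, 15, 15), (31, 39, 21, 19, 6), (31, 39, 21, 30, 6), (37, 32, 31, 28, 39), (40, 28, 21, 10, 27), (40, 28, 21, 15, 15), (40, 28, 21, 19, 6), (40, 28, 21, 30, 6)}
(Q ⨝ P) ⋈ S (natural join on D): {(10, 5, 21, 10, 27, 14), (10, 5, 21, 10, 27, 23), (10, 5, 21, 10, 27, 4), (10, 5, 21, 10, 27, 7), (10, 5, 21, 15, 15, 14), (10, 5, 21, 15, 15, 23), (10, 5, 21, 15, 15, 4), (10, 5, 21, 15, 15, 7), (10, 5, 21, 19, 6, 14), (10, 5, 21, 19, 6, 23), (10, 5, 21, 19, 6, 4), (10, 5, 21, 19, 6, 7), (10, 5, 21, 30, 6, 14), (10, 5, 21, 30, 6, 23), (10, 5, 21, 30, 6, 4), (10, 5, 21, 30, 6, 7), (21, 2, 31, 28, 39, 14), (24, 11, 21, 10, 27, 14), (24, 11, 21, 10, 27, 23), (24, 11, 21, 10, 27, 4), (24, 11, 21, 10, 27, 7), (24, 11, 21, 15, 15, 14), (24, 11, 21, 15, 15, 23), (24, 11, 21, 15, 15, 4), (24, 11, 21, 15, 15, 7), (24, 11, 21, 19, 6, 14), (24, 11, 21, 19, 6, 23), (24, 11, 21, 19, 6, 4), (24, 11, 21, 19, 6, 7), (24, 11, 21, 30, 6, 14), (24, 11, 21, 30, 6, 23), (24, 11, 21, 30, 6, 4), (24, 11, 21, 30, 6, 7), (26, 36, 31, 28, 39, 14), (3, 1, 21, 10, 27, 14), (3, 1, 21, 10, 27, 23), (3, 1, 21, 10, 27, 4), (3, 1, 21, 10, 27, 7), (3, 1, 21, 15, 15, 14), (3, 1, 21, 15, 15, 23), (3, 1, 21, 15, 15, 4), (3, 1, 21, 15, 15, 7), (3, 1, 21, 19, 6, 14), (3, 1, 21, 19, 6, 23), (3, 1, 21, 19, 6, 4), (3, 1, 21, 19, 6, 7), (3, 1, 21, 30, 6, 14), (3, 1, 21, 30, 6, 23), (3, 1, 21, 30, 6, 4), (3, 1, 21, 30, 6, 7), (31, 39, 21, 10, 27, 14), (31, 39, 21, 10, 27, 23), (31, 39, 21, 10, 27, 4), (31, 39, 21, 10, 27, 7), (31, 39, 21, 15, 15, 14), (31, 39, 21, 15, 15, 23), (31, 39, 21, 15, 15, 4), (31, 39, 21, 15, 15, 7), (31, 39, 21, 19, 6, 14), (31, 39, 21, 19, 6, 23), (31, 39, 21, 19, 6, 4), (31, 39, 21, 19, 6, 7), (31, 39, 21, 30, 6, 14), (31, 39, 21, 30, 6, 23), (31, 39, 21, 30, 6, 4), (31, 39, 21, 30, 6, 7), (37, 32, 31, 28, 39, 14), (40, 28, 21, 10, 27, 14), (40, 28, 21, 10, 27, 23), (40, 28, 21, 10, 27, 4), (40, 28, 21, 10, 27, 7), (40, 28, 21, 15, 15, 14), (40, 28, 21, 15, 15, 23), (40, 28, 21, 15, 15, 4), (40, 28, 21, 15, 15, 7), (40, 28, 21, 19, 6, 14), (40, 28, 21, 19, 6, 23), (40, 28, 21, 19, 6, 4), (40, 28, 21, 19, 6, 7), (40, 28, 21, 30, 6, 14), (40, 28, 21, 30, 6, 23), (40, 28, 21, 30, 6, 4), (40, 28, 21, 30, 6, 7)}
Selection F ≥ D ∧ B > 15: {(26, 36, 31, 28, 39, 14), (31, 39, 21, 10, 27, 14), (31, 39, 21, 10, 27, 23), (31, 39, 21, 10, 27, 4), (31, 39, 21, 10, 27, 7), (37, 32, 31, 28, 39, 14), (40, 28, 21, 10, 27, 14), (40, 28, 21, 10, 27, 23), (40, 28, 21, 10, 27, 4), (40, 28, 21, 10, 27, 7)}
Projecting to F, A: {(28, 14), (28, 23), (28, 4), (28, 7), (32, 14), (36, 14), (39, 14), (39, 23), (39, 4), (39, 7)}

{(28, 14), (28, 23), (28, 4), (28, 7), (32, 14), (36, 14), (39, 14), (39, 23), (39, 4), (39, 7)}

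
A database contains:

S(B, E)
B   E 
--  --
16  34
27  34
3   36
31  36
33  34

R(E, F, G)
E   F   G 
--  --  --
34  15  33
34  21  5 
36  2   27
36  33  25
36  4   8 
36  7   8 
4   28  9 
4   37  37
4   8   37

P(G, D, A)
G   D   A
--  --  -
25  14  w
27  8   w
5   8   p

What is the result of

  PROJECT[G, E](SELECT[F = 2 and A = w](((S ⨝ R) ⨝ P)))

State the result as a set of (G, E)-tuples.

Natural join on E: {(16, 34, 15, 33), (16, 34, 21, 5), (27, 34, 15, 33), (27, 34, 21, 5), (3, 36, 2, 27), (3, 36, 33, 25), (3, 36, 4, 8), (3, 36, 7, 8), (31, 36, 2, 27), (31, 36, 33, 25), (31, 36, 4, 8), (31, 36, 7, 8), (33, 34, 15, 33), (33, 34, 21, 5)}
Natural join on G: {(16, 34, 21, 5, 8, p), (27, 34, 21, 5, 8, p), (3, 36, 2, 27, 8, w), (3, 36, 33, 25, 14, w), (31, 36, 2, 27, 8, w), (31, 36, 33, 25, 14, w), (33, 34, 21, 5, 8, p)}
Selection F = 2 and A = w: {(3, 36, 2, 27, 8, w), (31, 36, 2, 27, 8, w)}
π_{G, E} gives {(27, 36)} (1 duplicate(s) eliminated).

{(27, 36)}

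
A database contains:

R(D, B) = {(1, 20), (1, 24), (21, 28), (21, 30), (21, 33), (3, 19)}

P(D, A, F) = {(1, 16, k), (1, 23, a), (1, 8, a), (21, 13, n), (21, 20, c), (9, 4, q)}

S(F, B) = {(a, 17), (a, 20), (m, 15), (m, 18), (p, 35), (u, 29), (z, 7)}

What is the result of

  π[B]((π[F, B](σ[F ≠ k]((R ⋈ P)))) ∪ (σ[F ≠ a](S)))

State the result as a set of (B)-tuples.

Natural join on D: {(1, 20, 16, k), (1, 20, 23, a), (1, 20, 8, a), (1, 24, 16, k), (1, 24, 23, a), (1, 24, 8, a), (21, 28, 13, n), (21, 28, 20, c), (21, 30, 13, n), (21, 30, 20, c), (21, 33, 13, n), (21, 33, 20, c)}
Filtering on F ≠ k leaves {(1, 20, 23, a), (1, 20, 8, a), (1, 24, 23, a), (1, 24, 8, a), (21, 28, 13, n), (21, 28, 20, c), (21, 30, 13, n), (21, 30, 20, c), (21, 33, 13, n), (21, 33, 20, c)}.
Keep only column(s) F, B (2 duplicate(s) eliminated): {(a, 20), (a, 24), (c, 28), (c, 30), (c, 33), (n, 28), (n, 30), (n, 33)}
Filtering on F ≠ a leaves {(m, 15), (m, 18), (p, 35), (u, 29), (z, 7)}.
Union: {(a, 20), (a, 24), (c, 28), (c, 30), (c, 33), (n, 28), (n, 30), (n, 33)} with {(m, 15), (m, 18), (p, 35), (u, 29), (z, 7)} → {(a, 20), (a, 24), (c, 28), (c, 30), (c, 33), (m, 15), (m, 18), (n, 28), (n, 30), (n, 33), (p, 35), (u, 29), (z, 7)}
Keep only column(s) B (3 duplicate(s) eliminated): {15, 18, 20, 24, 28, 29, 30, 33, 35, 7}

{15, 18, 20, 24, 28, 29, 30, 33, 35, 7}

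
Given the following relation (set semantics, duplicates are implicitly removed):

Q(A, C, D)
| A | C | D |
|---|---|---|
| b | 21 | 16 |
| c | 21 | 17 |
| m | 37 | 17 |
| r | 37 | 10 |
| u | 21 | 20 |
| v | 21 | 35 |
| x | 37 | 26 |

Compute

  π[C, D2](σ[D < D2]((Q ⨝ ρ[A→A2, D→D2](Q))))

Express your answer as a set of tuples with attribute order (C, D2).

ρ[A→A2, D→D2]: schema becomes (A2, C, D2); tuples unchanged.
Joining Q and ρ[A→A2, D→D2](Q) on C yields {(b, 21, 16, b, 16), (b, 21, 16, c, 17), (b, 21, 16, u, 20), (b, 21, 16, v, 35), (c, 21, 17, b, 16), (c, 21, 17, c, 17), (c, 21, 17, u, 20), (c, 21, 17, v, 35), (m, 37, 17, m, 17), (m, 37, 17, r, 10), (m, 37, 17, x, 26), (r, 37, 10, m, 17), (r, 37, 10, r, 10), (r, 37, 10, x, 26), (u, 21, 20, b, 16), (u, 21, 20, c, 17), (u, 21, 20, u, 20), (u, 21, 20, v, 35), (v, 21, 35, b, 16), (v, 21, 35, c, 17), (v, 21, 35, u, 20), (v, 21, 35, v, 35), (x, 37, 26, m, 17), (x, 37, 26, r, 10), (x, 37, 26, x, 26)}.
σ[D < D2]: keep tuples satisfying D < D2 → {(b, 21, 16, c, 17), (b, 21, 16, u, 20), (b, 21, 16, v, 35), (c, 21, 17, u, 20), (c, 21, 17, v, 35), (m, 37, 17, x, 26), (r, 37, 10, m, 17), (r, 37, 10, x, 26), (u, 21, 20, v, 35)}
Keep only column(s) C, D2 (4 duplicate(s) eliminated): {(21, 17), (21, 20), (21, 35), (37, 17), (37, 26)}

{(21, 17), (21, 20), (21, 35), (37, 17), (37, 26)}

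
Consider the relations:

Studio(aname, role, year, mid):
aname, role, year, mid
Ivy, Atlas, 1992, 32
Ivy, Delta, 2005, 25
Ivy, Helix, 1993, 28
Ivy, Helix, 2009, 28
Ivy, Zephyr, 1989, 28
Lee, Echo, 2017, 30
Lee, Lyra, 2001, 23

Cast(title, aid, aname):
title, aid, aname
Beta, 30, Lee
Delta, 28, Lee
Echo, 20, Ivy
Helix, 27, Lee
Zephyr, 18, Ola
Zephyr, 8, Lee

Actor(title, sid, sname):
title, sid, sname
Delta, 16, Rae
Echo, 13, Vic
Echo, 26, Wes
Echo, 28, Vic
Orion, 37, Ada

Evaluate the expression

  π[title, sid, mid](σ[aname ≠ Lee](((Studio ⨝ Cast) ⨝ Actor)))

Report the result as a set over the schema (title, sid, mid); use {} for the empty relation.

Natural join on aname: {(Ivy, Atlas, 1992, 32, Echo, 20), (Ivy, Delta, 2005, 25, Echo, 20), (Ivy, Helix, 1993, 28, Echo, 20), (Ivy, Helix, 2009, 28, Echo, 20), (Ivy, Zephyr, 1989, 28, Echo, 20), (Lee, Echo, 2017, 30, Beta, 30), (Lee, Echo, 2017, 30, Delta, 28), (Lee, Echo, 2017, 30, Helix, 27), (Lee, Echo, 2017, 30, Zephyr, 8), (Lee, Lyra, 2001, 23, Beta, 30), (Lee, Lyra, 2001, 23, Delta, 28), (Lee, Lyra, 2001, 23, Helix, 27), (Lee, Lyra, 2001, 23, Zephyr, 8)}
Natural join on title: {(Ivy, Atlas, 1992, 32, Echo, 20, 13, Vic), (Ivy, Atlas, 1992, 32, Echo, 20, 26, Wes), (Ivy, Atlas, 1992, 32, Echo, 20, 28, Vic), (Ivy, Delta, 2005, 25, Echo, 20, 13, Vic), (Ivy, Delta, 2005, 25, Echo, 20, 26, Wes), (Ivy, Delta, 2005, 25, Echo, 20, 28, Vic), (Ivy, Helix, 1993, 28, Echo, 20, 13, Vic), (Ivy, Helix, 1993, 28, Echo, 20, 26, Wes), (Ivy, Helix, 1993, 28, Echo, 20, 28, Vic), (Ivy, Helix, 2009, 28, Echo, 20, 13, Vic), (Ivy, Helix, 2009, 28, Echo, 20, 26, Wes), (Ivy, Helix, 2009, 28, Echo, 20, 28, Vic), (Ivy, Zephyr, 1989, 28, Echo, 20, 13, Vic), (Ivy, Zephyr, 1989, 28, Echo, 20, 26, Wes), (Ivy, Zephyr, 1989, 28, Echo, 20, 28, Vic), (Lee, Echo, 2017, 30, Delta, 28, 16, Rae), (Lee, Lyra, 2001, 23, Delta, 28, 16, Rae)}
Selection aname ≠ Lee: {(Ivy, Atlas, 1992, 32, Echo, 20, 13, Vic), (Ivy, Atlas, 1992, 32, Echo, 20, 26, Wes), (Ivy, Atlas, 1992, 32, Echo, 20, 28, Vic), (Ivy, Delta, 2005, 25, Echo, 20, 13, Vic), (Ivy, Delta, 2005, 25, Echo, 20, 26, Wes), (Ivy, Delta, 2005, 25, Echo, 20, 28, Vic), (Ivy, Helix, 1993, 28, Echo, 20, 13, Vic), (Ivy, Helix, 1993, 28, Echo, 20, 26, Wes), (Ivy, Helix, 1993, 28, Echo, 20, 28, Vic), (Ivy, Helix, 2009, 28, Echo, 20, 13, Vic), (Ivy, Helix, 2009, 28, Echo, 20, 26, Wes), (Ivy, Helix, 2009, 28, Echo, 20, 28, Vic), (Ivy, Zephyr, 1989, 28, Echo, 20, 13, Vic), (Ivy, Zephyr, 1989, 28, Echo, 20, 26, Wes), (Ivy, Zephyr, 1989, 28, Echo, 20, 28, Vic)}
π[title, sid, mid]: project onto (title, sid, mid) (6 duplicate(s) eliminated) → {(Echo, 13, 25), (Echo, 13, 28), (Echo, 13, 32), (Echo, 26, 25), (Echo, 26, 28), (Echo, 26, 32), (Echo, 28, 25), (Echo, 28, 28), (Echo, 28, 32)}

{(Echo, 13, 25), (Echo, 13, 28), (Echo, 13, 32), (Echo, 26, 25), (Echo, 26, 28), (Echo, 26, 32), (Echo, 28, 25), (Echo, 28, 28), (Echo, 28, 32)}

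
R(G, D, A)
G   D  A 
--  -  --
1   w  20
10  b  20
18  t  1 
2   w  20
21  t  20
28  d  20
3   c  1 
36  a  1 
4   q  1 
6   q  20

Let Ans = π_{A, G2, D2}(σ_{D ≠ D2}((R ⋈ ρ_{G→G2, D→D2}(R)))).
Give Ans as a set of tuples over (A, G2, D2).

{(1, 18, t), (1, 3, c), (1, 36, a), (1, 4, q), (20, 1, w), (20, 10, b), (20, 2, w), (20, 21, t), (20, 28, d), (20, 6, q)}

ρ[G→G2, D→D2]: schema becomes (G2, D2, A); tuples unchanged.
Joining R and ρ_{G→G2, D→D2}(R) on A yields {(1, w, 20, 1, w), (1, w, 20, 10, b), (1, w, 20, 2, w), (1, w, 20, 21, t), (1, w, 20, 28, d), (1, w, 20, 6, q), (10, b, 20, 1, w), (10, b, 20, 10, b), (10, b, 20, 2, w), (10, b, 20, 21, t), (10, b, 20, 28, d), (10, b, 20, 6, q), (18, t, 1, 18, t), (18, t, 1, 3, c), (18, t, 1, 36, a), (18, t, 1, 4, q), (2, w, 20, 1, w), (2, w, 20, 10, b), (2, w, 20, 2, w), (2, w, 20, 21, t), (2, w, 20, 28, d), (2, w, 20, 6, q), (21, t, 20, 1, w), (21, t, 20, 10, b), (21, t, 20, 2, w), (21, t, 20, 21, t), (21, t, 20, 28, d), (21, t, 20, 6, q), (28, d, 20, 1, w), (28, d, 20, 10, b), (28, d, 20, 2, w), (28, d, 20, 21, t), (28, d, 20, 28, d), (28, d, 20, 6, q), (3, c, 1, 18, t), (3, c, 1, 3, c), (3, c, 1, 36, a), (3, c, 1, 4, q), (36, a, 1, 18, t), (36, a, 1, 3, c), (36, a, 1, 36, a), (36, a, 1, 4, q), (4, q, 1, 18, t), (4, q, 1, 3, c), (4, q, 1, 36, a), (4, q, 1, 4, q), (6, q, 20, 1, w), (6, q, 20, 10, b), (6, q, 20, 2, w), (6, q, 20, 21, t), (6, q, 20, 28, d), (6, q, 20, 6, q)}.
σ[D ≠ D2]: keep tuples satisfying D ≠ D2 → {(1, w, 20, 10, b), (1, w, 20, 21, t), (1, w, 20, 28, d), (1, w, 20, 6, q), (10, b, 20, 1, w), (10, b, 20, 2, w), (10, b, 20, 21, t), (10, b, 20, 28, d), (10, b, 20, 6, q), (18, t, 1, 3, c), (18, t, 1, 36, a), (18, t, 1, 4, q), (2, w, 20, 10, b), (2, w, 20, 21, t), (2, w, 20, 28, d), (2, w, 20, 6, q), (21, t, 20, 1, w), (21, t, 20, 10, b), (21, t, 20, 2, w), (21, t, 20, 28, d), (21, t, 20, 6, q), (28, d, 20, 1, w), (28, d, 20, 10, b), (28, d, 20, 2, w), (28, d, 20, 21, t), (28, d, 20, 6, q), (3, c, 1, 18, t), (3, c, 1, 36, a), (3, c, 1, 4, q), (36, a, 1, 18, t), (36, a, 1, 3, c), (36, a, 1, 4, q), (4, q, 1, 18, t), (4, q, 1, 3, c), (4, q, 1, 36, a), (6, q, 20, 1, w), (6, q, 20, 10, b), (6, q, 20, 2, w), (6, q, 20, 21, t), (6, q, 20, 28, d)}
Keep only column(s) A, G2, D2 (30 duplicate(s) eliminated): {(1, 18, t), (1, 3, c), (1, 36, a), (1, 4, q), (20, 1, w), (20, 10, b), (20, 2, w), (20, 21, t), (20, 28, d), (20, 6, q)}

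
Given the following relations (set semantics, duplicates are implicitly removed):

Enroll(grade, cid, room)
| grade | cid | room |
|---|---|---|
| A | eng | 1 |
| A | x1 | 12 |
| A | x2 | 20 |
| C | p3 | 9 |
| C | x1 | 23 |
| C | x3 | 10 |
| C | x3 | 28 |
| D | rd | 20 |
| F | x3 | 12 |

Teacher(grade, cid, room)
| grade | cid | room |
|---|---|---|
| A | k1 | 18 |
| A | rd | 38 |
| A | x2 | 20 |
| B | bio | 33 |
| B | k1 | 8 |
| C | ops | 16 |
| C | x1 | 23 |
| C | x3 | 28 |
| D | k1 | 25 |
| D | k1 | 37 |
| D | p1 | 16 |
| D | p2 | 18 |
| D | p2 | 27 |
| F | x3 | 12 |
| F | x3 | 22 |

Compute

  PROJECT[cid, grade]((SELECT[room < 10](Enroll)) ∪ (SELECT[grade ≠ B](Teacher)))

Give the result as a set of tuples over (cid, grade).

{(eng, A), (k1, A), (k1, D), (ops, C), (p1, D), (p2, D), (p3, C), (rd, A), (x1, C), (x2, A), (x3, C), (x3, F)}

Selection room < 10: {(A, eng, 1), (C, p3, 9)}
Selection grade ≠ B: {(A, k1, 18), (A, rd, 38), (A, x2, 20), (C, ops, 16), (C, x1, 23), (C, x3, 28), (D, k1, 25), (D, k1, 37), (D, p1, 16), (D, p2, 18), (D, p2, 27), (F, x3, 12), (F, x3, 22)}
Set union of the two operands is {(A, eng, 1), (A, k1, 18), (A, rd, 38), (A, x2, 20), (C, ops, 16), (C, p3, 9), (C, x1, 23), (C, x3, 28), (D, k1, 25), (D, k1, 37), (D, p1, 16), (D, p2, 18), (D, p2, 27), (F, x3, 12), (F, x3, 22)}.
π_{cid, grade} gives {(eng, A), (k1, A), (k1, D), (ops, C), (p1, D), (p2, D), (p3, C), (rd, A), (x1, C), (x2, A), (x3, C), (x3, F)} (3 duplicate(s) eliminated).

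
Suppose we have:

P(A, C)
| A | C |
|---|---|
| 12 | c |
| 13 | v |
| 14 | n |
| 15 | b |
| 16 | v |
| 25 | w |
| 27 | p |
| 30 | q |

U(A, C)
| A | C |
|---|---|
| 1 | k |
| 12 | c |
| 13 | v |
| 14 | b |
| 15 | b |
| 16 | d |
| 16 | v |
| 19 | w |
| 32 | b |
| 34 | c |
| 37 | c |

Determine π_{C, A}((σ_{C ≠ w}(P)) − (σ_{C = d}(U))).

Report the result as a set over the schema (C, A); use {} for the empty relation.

{(b, 15), (c, 12), (n, 14), (p, 27), (q, 30), (v, 13), (v, 16)}

Apply σ_{C ≠ w}; surviving tuples: {(12, c), (13, v), (14, n), (15, b), (16, v), (27, p), (30, q)}
Apply σ_{C = d}; surviving tuples: {(16, d)}
Taking the difference: {(12, c), (13, v), (14, n), (15, b), (16, v), (27, p), (30, q)}
Projecting to C, A: {(b, 15), (c, 12), (n, 14), (p, 27), (q, 30), (v, 13), (v, 16)}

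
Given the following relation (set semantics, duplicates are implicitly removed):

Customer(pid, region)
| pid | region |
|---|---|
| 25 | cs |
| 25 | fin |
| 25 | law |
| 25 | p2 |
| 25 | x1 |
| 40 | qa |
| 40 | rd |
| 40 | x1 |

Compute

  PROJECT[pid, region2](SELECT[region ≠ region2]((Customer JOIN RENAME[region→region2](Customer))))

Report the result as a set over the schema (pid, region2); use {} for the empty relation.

{(25, cs), (25, fin), (25, law), (25, p2), (25, x1), (40, qa), (40, rd), (40, x1)}

ρ[region→region2]: schema becomes (pid, region2); tuples unchanged.
Customer ⋈ RENAME[region→region2](Customer) (natural join on pid): {(25, cs, cs), (25, cs, fin), (25, cs, law), (25, cs, p2), (25, cs, x1), (25, fin, cs), (25, fin, fin), (25, fin, law), (25, fin, p2), (25, fin, x1), (25, law, cs), (25, law, fin), (25, law, law), (25, law, p2), (25, law, x1), (25, p2, cs), (25, p2, fin), (25, p2, law), (25, p2, p2), (25, p2, x1), (25, x1, cs), (25, x1, fin), (25, x1, law), (25, x1, p2), (25, x1, x1), (40, qa, qa), (40, qa, rd), (40, qa, x1), (40, rd, qa), (40, rd, rd), (40, rd, x1), (40, x1, qa), (40, x1, rd), (40, x1, x1)}
σ[region ≠ region2]: keep tuples satisfying region ≠ region2 → {(25, cs, fin), (25, cs, law), (25, cs, p2), (25, cs, x1), (25, fin, cs), (25, fin, law), (25, fin, p2), (25, fin, x1), (25, law, cs), (25, law, fin), (25, law, p2), (25, law, x1), (25, p2, cs), (25, p2, fin), (25, p2, law), (25, p2, x1), (25, x1, cs), (25, x1, fin), (25, x1, law), (25, x1, p2), (40, qa, rd), (40, qa, x1), (40, rd, qa), (40, rd, x1), (40, x1, qa), (40, x1, rd)}
Projecting to pid, region2 (18 duplicate(s) eliminated): {(25, cs), (25, fin), (25, law), (25, p2), (25, x1), (40, qa), (40, rd), (40, x1)}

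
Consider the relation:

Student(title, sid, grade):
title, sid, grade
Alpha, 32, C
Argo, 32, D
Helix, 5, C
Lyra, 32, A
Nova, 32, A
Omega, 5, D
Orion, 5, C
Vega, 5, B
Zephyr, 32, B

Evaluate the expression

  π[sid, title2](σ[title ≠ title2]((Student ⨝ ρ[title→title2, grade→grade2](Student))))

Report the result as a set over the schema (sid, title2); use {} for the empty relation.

ρ[title→title2, grade→grade2]: schema becomes (title2, sid, grade2); tuples unchanged.
Student ⋈ ρ[title→title2, grade→grade2](Student) (natural join on sid): {(Alpha, 32, C, Alpha, C), (Alpha, 32, C, Argo, D), (Alpha, 32, C, Lyra, A), (Alpha, 32, C, Nova, A), (Alpha, 32, C, Zephyr, B), (Argo, 32, D, Alpha, C), (Argo, 32, D, Argo, D), (Argo, 32, D, Lyra, A), (Argo, 32, D, Nova, A), (Argo, 32, D, Zephyr, B), (Helix, 5, C, Helix, C), (Helix, 5, C, Omega, D), (Helix, 5, C, Orion, C), (Helix, 5, C, Vega, B), (Lyra, 32, A, Alpha, C), (Lyra, 32, A, Argo, D), (Lyra, 32, A, Lyra, A), (Lyra, 32, A, Nova, A), (Lyra, 32, A, Zephyr, B), (Nova, 32, A, Alpha, C), (Nova, 32, A, Argo, D), (Nova, 32, A, Lyra, A), (Nova, 32, A, Nova, A), (Nova, 32, A, Zephyr, B), (Omega, 5, D, Helix, C), (Omega, 5, D, Omega, D), (Omega, 5, D, Orion, C), (Omega, 5, D, Vega, B), (Orion, 5, C, Helix, C), (Orion, 5, C, Omega, D), (Orion, 5, C, Orion, C), (Orion, 5, C, Vega, B), (Vega, 5, B, Helix, C), (Vega, 5, B, Omega, D), (Vega, 5, B, Orion, C), (Vega, 5, B, Vega, B), (Zephyr, 32, B, Alpha, C), (Zephyr, 32, B, Argo, D), (Zephyr, 32, B, Lyra, A), (Zephyr, 32, B, Nova, A), (Zephyr, 32, B, Zephyr, B)}
Filtering on title ≠ title2 leaves {(Alpha, 32, C, Argo, D), (Alpha, 32, C, Lyra, A), (Alpha, 32, C, Nova, A), (Alpha, 32, C, Zephyr, B), (Argo, 32, D, Alpha, C), (Argo, 32, D, Lyra, A), (Argo, 32, D, Nova, A), (Argo, 32, D, Zephyr, B), (Helix, 5, C, Omega, D), (Helix, 5, C, Orion, C), (Helix, 5, C, Vega, B), (Lyra, 32, A, Alpha, C), (Lyra, 32, A, Argo, D), (Lyra, 32, A, Nova, A), (Lyra, 32, A, Zephyr, B), (Nova, 32, A, Alpha, C), (Nova, 32, A, Argo, D), (Nova, 32, A, Lyra, A), (Nova, 32, A, Zephyr, B), (Omega, 5, D, Helix, C), (Omega, 5, D, Orion, C), (Omega, 5, D, Vega, B), (Orion, 5, C, Helix, C), (Orion, 5, C, Omega, D), (Orion, 5, C, Vega, B), (Vega, 5, B, Helix, C), (Vega, 5, B, Omega, D), (Vega, 5, B, Orion, C), (Zephyr, 32, B, Alpha, C), (Zephyr, 32, B, Argo, D), (Zephyr, 32, B, Lyra, A), (Zephyr, 32, B, Nova, A)}.
π_{sid, title2} gives {(32, Alpha), (32, Argo), (32, Lyra), (32, Nova), (32, Zephyr), (5, Helix), (5, Omega), (5, Orion), (5, Vega)} (23 duplicate(s) eliminated).

{(32, Alpha), (32, Argo), (32, Lyra), (32, Nova), (32, Zephyr), (5, Helix), (5, Omega), (5, Orion), (5, Vega)}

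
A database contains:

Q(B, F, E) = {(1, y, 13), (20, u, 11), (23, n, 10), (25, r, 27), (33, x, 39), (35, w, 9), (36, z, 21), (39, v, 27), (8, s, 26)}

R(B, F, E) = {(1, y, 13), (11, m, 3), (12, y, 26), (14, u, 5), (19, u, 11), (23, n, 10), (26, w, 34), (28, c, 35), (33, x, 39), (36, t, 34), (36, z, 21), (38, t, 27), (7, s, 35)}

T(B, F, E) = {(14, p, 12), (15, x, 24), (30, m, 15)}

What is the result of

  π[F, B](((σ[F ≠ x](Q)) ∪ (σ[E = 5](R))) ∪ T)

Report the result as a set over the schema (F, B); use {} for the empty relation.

{(m, 30), (n, 23), (p, 14), (r, 25), (s, 8), (u, 14), (u, 20), (v, 39), (w, 35), (x, 15), (y, 1), (z, 36)}

Apply σ_{F ≠ x}; surviving tuples: {(1, y, 13), (20, u, 11), (23, n, 10), (25, r, 27), (35, w, 9), (36, z, 21), (39, v, 27), (8, s, 26)}
Apply σ_{E = 5}; surviving tuples: {(14, u, 5)}
Union: {(1, y, 13), (20, u, 11), (23, n, 10), (25, r, 27), (35, w, 9), (36, z, 21), (39, v, 27), (8, s, 26)} with {(14, u, 5)} → {(1, y, 13), (14, u, 5), (20, u, 11), (23, n, 10), (25, r, 27), (35, w, 9), (36, z, 21), (39, v, 27), (8, s, 26)}
Union: {(1, y, 13), (14, u, 5), (20, u, 11), (23, n, 10), (25, r, 27), (35, w, 9), (36, z, 21), (39, v, 27), (8, s, 26)} with {(14, p, 12), (15, x, 24), (30, m, 15)} → {(1, y, 13), (14, p, 12), (14, u, 5), (15, x, 24), (20, u, 11), (23, n, 10), (25, r, 27), (30, m, 15), (35, w, 9), (36, z, 21), (39, v, 27), (8, s, 26)}
π[F, B]: project onto (F, B) → {(m, 30), (n, 23), (p, 14), (r, 25), (s, 8), (u, 14), (u, 20), (v, 39), (w, 35), (x, 15), (y, 1), (z, 36)}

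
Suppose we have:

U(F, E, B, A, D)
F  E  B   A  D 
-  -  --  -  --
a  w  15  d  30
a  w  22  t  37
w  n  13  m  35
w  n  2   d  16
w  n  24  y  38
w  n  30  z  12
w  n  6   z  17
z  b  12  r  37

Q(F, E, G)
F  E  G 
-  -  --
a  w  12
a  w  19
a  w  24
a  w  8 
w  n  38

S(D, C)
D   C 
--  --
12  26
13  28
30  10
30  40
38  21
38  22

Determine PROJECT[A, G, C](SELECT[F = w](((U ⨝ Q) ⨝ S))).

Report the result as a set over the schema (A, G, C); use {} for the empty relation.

{(y, 38, 21), (y, 38, 22), (z, 38, 26)}

Natural join on F, E: {(a, w, 15, d, 30, 12), (a, w, 15, d, 30, 19), (a, w, 15, d, 30, 24), (a, w, 15, d, 30, 8), (a, w, 22, t, 37, 12), (a, w, 22, t, 37, 19), (a, w, 22, t, 37, 24), (a, w, 22, t, 37, 8), (w, n, 13, m, 35, 38), (w, n, 2, d, 16, 38), (w, n, 24, y, 38, 38), (w, n, 30, z, 12, 38), (w, n, 6, z, 17, 38)}
Natural join on D: {(a, w, 15, d, 30, 12, 10), (a, w, 15, d, 30, 12, 40), (a, w, 15, d, 30, 19, 10), (a, w, 15, d, 30, 19, 40), (a, w, 15, d, 30, 24, 10), (a, w, 15, d, 30, 24, 40), (a, w, 15, d, 30, 8, 10), (a, w, 15, d, 30, 8, 40), (w, n, 24, y, 38, 38, 21), (w, n, 24, y, 38, 38, 22), (w, n, 30, z, 12, 38, 26)}
Selection F = w: {(w, n, 24, y, 38, 38, 21), (w, n, 24, y, 38, 38, 22), (w, n, 30, z, 12, 38, 26)}
π_{A, G, C} gives {(y, 38, 21), (y, 38, 22), (z, 38, 26)}.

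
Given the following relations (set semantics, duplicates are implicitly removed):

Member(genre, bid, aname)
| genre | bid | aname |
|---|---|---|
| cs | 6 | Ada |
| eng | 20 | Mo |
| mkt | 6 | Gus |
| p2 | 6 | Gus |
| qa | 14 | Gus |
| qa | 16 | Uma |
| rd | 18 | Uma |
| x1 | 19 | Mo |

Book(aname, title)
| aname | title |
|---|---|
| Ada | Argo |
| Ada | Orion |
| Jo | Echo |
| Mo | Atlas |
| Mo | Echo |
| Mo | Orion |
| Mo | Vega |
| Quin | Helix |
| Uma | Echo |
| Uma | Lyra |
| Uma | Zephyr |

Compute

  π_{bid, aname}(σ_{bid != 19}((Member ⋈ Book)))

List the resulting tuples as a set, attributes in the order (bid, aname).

Joining Member and Book on aname yields {(cs, 6, Ada, Argo), (cs, 6, Ada, Orion), (eng, 20, Mo, Atlas), (eng, 20, Mo, Echo), (eng, 20, Mo, Orion), (eng, 20, Mo, Vega), (qa, 16, Uma, Echo), (qa, 16, Uma, Lyra), (qa, 16, Uma, Zephyr), (rd, 18, Uma, Echo), (rd, 18, Uma, Lyra), (rd, 18, Uma, Zephyr), (x1, 19, Mo, Atlas), (x1, 19, Mo, Echo), (x1, 19, Mo, Orion), (x1, 19, Mo, Vega)}.
Selection bid != 19: {(cs, 6, Ada, Argo), (cs, 6, Ada, Orion), (eng, 20, Mo, Atlas), (eng, 20, Mo, Echo), (eng, 20, Mo, Orion), (eng, 20, Mo, Vega), (qa, 16, Uma, Echo), (qa, 16, Uma, Lyra), (qa, 16, Uma, Zephyr), (rd, 18, Uma, Echo), (rd, 18, Uma, Lyra), (rd, 18, Uma, Zephyr)}
π[bid, aname]: project onto (bid, aname) (8 duplicate(s) eliminated) → {(16, Uma), (18, Uma), (20, Mo), (6, Ada)}

{(16, Uma), (18, Uma), (20, Mo), (6, Ada)}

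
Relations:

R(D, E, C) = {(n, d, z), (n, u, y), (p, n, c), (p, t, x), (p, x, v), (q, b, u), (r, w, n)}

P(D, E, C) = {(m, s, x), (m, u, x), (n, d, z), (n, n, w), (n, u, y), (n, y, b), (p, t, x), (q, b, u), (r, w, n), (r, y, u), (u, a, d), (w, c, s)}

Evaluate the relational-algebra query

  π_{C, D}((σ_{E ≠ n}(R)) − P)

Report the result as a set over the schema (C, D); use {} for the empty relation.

{(v, p)}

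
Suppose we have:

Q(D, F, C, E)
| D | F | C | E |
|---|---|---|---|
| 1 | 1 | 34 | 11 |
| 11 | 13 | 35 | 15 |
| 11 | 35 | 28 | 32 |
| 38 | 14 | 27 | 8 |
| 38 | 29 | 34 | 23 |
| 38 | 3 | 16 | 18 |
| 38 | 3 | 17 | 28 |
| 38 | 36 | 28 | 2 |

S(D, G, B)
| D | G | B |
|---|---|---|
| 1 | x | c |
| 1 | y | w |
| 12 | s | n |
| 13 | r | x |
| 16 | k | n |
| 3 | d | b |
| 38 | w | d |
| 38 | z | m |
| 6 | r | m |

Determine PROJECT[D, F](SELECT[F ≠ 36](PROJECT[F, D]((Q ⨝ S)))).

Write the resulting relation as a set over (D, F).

{(1, 1), (38, 14), (38, 29), (38, 3)}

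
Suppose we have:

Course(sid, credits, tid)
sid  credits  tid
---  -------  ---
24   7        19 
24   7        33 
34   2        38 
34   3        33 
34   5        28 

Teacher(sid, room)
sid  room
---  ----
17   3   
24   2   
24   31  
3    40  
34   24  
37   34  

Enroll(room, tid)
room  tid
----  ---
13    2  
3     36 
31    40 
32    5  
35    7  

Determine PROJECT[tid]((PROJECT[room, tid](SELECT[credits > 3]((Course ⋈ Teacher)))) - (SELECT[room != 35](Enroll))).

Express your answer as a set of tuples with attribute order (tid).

{19, 28, 33}

Joining Course and Teacher on sid yields {(24, 7, 19, 2), (24, 7, 19, 31), (24, 7, 33, 2), (24, 7, 33, 31), (34, 2, 38, 24), (34, 3, 33, 24), (34, 5, 28, 24)}.
Apply σ_{credits > 3}; surviving tuples: {(24, 7, 19, 2), (24, 7, 19, 31), (24, 7, 33, 2), (24, 7, 33, 31), (34, 5, 28, 24)}
Keep only column(s) room, tid: {(2, 19), (2, 33), (24, 28), (31, 19), (31, 33)}
Apply σ_{room != 35}; surviving tuples: {(13, 2), (3, 36), (31, 40), (32, 5)}
Taking the difference: {(2, 19), (2, 33), (24, 28), (31, 19), (31, 33)}
Keep only column(s) tid (2 duplicate(s) eliminated): {19, 28, 33}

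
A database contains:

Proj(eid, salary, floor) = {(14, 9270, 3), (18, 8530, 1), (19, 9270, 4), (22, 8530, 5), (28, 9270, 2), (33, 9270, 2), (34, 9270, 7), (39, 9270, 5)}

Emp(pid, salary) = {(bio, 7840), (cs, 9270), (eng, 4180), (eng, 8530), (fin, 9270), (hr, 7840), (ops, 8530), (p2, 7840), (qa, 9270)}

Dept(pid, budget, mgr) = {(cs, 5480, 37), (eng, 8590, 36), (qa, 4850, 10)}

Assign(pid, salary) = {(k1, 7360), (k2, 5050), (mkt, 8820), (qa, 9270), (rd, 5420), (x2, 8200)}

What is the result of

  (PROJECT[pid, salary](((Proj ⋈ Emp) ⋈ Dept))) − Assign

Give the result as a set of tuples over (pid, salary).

{(cs, 9270), (eng, 8530)}

Proj ⋈ Emp (natural join on salary): {(14, 9270, 3, cs), (14, 9270, 3, fin), (14, 9270, 3, qa), (18, 8530, 1, eng), (18, 8530, 1, ops), (19, 9270, 4, cs), (19, 9270, 4, fin), (19, 9270, 4, qa), (22, 8530, 5, eng), (22, 8530, 5, ops), (28, 9270, 2, cs), (28, 9270, 2, fin), (28, 9270, 2, qa), (33, 9270, 2, cs), (33, 9270, 2, fin), (33, 9270, 2, qa), (34, 9270, 7, cs), (34, 9270, 7, fin), (34, 9270, 7, qa), (39, 9270, 5, cs), (39, 9270, 5, fin), (39, 9270, 5, qa)}
(Proj ⋈ Emp) ⋈ Dept (natural join on pid): {(14, 9270, 3, cs, 5480, 37), (14, 9270, 3, qa, 4850, 10), (18, 8530, 1, eng, 8590, 36), (19, 9270, 4, cs, 5480, 37), (19, 9270, 4, qa, 4850, 10), (22, 8530, 5, eng, 8590, 36), (28, 9270, 2, cs, 5480, 37), (28, 9270, 2, qa, 4850, 10), (33, 9270, 2, cs, 5480, 37), (33, 9270, 2, qa, 4850, 10), (34, 9270, 7, cs, 5480, 37), (34, 9270, 7, qa, 4850, 10), (39, 9270, 5, cs, 5480, 37), (39, 9270, 5, qa, 4850, 10)}
π_{pid, salary} gives {(cs, 9270), (eng, 8530), (qa, 9270)} (11 duplicate(s) eliminated).
Difference: {(cs, 9270), (eng, 8530), (qa, 9270)} with {(k1, 7360), (k2, 5050), (mkt, 8820), (qa, 9270), (rd, 5420), (x2, 8200)} → {(cs, 9270), (eng, 8530)}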